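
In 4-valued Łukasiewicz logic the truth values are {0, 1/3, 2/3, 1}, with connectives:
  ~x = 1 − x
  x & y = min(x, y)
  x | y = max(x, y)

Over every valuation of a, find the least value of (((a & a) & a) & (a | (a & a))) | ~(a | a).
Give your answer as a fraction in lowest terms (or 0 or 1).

2/3

Take a = 1/3:
a & a = 1/3 & 1/3 = 1/3
(a & a) & a = 1/3 & 1/3 = 1/3
a & a = 1/3 & 1/3 = 1/3
a | (a & a) = 1/3 | 1/3 = 1/3
((a & a) & a) & (a | (a & a)) = 1/3 & 1/3 = 1/3
a | a = 1/3 | 1/3 = 1/3
~(a | a) = ~1/3 = 2/3
(((a & a) & a) & (a | (a & a))) | ~(a | a) = 1/3 | 2/3 = 2/3
No assignment yields a value below 2/3, so this is the minimum.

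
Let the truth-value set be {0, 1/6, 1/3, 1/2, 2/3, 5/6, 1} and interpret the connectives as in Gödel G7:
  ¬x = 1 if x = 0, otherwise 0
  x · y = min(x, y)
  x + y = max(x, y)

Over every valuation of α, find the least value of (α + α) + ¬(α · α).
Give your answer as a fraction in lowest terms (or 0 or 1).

Take α = 1/6:
α + α = 1/6 + 1/6 = 1/6
α · α = 1/6 · 1/6 = 1/6
¬(α · α) = ¬1/6 = 0
(α + α) + ¬(α · α) = 1/6 + 0 = 1/6
No assignment yields a value below 1/6, so this is the minimum.

1/6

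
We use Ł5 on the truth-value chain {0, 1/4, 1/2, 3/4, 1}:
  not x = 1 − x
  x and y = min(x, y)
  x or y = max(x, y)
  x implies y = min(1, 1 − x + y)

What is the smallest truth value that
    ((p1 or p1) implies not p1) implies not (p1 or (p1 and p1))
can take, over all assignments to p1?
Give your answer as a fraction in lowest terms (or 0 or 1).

Take p1 = 1/2:
p1 or p1 = 1/2 or 1/2 = 1/2
not p1 = not 1/2 = 1/2
(p1 or p1) implies not p1 = 1/2 implies 1/2 = 1
p1 and p1 = 1/2 and 1/2 = 1/2
p1 or (p1 and p1) = 1/2 or 1/2 = 1/2
not (p1 or (p1 and p1)) = not 1/2 = 1/2
((p1 or p1) implies not p1) implies not (p1 or (p1 and p1)) = 1 implies 1/2 = 1/2
No assignment yields a value below 1/2, so this is the minimum.

1/2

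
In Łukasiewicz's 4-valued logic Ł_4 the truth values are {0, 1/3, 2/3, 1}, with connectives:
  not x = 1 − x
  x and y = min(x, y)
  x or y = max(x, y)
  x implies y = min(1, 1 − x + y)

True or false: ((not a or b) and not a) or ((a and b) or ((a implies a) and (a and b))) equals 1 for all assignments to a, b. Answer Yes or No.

No

Counterexample: take a = 1/3, b = 0.
not a = not 1/3 = 2/3
not a or b = 2/3 or 0 = 2/3
not a = not 1/3 = 2/3
(not a or b) and not a = 2/3 and 2/3 = 2/3
a and b = 1/3 and 0 = 0
a implies a = 1/3 implies 1/3 = 1
a and b = 1/3 and 0 = 0
(a implies a) and (a and b) = 1 and 0 = 0
(a and b) or ((a implies a) and (a and b)) = 0 or 0 = 0
((not a or b) and not a) or ((a and b) or ((a implies a) and (a and b))) = 2/3 or 0 = 2/3
This gives 2/3 ≠ 1.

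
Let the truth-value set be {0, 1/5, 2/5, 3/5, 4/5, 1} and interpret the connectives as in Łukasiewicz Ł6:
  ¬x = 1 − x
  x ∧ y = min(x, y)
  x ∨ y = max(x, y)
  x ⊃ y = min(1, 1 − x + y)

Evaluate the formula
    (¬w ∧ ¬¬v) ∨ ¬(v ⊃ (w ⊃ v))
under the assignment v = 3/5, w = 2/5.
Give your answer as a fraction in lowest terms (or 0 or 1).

3/5

¬w = ¬2/5 = 3/5
¬v = ¬3/5 = 2/5
¬¬v = ¬2/5 = 3/5
¬w ∧ ¬¬v = 3/5 ∧ 3/5 = 3/5
w ⊃ v = 2/5 ⊃ 3/5 = 1
v ⊃ (w ⊃ v) = 3/5 ⊃ 1 = 1
¬(v ⊃ (w ⊃ v)) = ¬1 = 0
(¬w ∧ ¬¬v) ∨ ¬(v ⊃ (w ⊃ v)) = 3/5 ∨ 0 = 3/5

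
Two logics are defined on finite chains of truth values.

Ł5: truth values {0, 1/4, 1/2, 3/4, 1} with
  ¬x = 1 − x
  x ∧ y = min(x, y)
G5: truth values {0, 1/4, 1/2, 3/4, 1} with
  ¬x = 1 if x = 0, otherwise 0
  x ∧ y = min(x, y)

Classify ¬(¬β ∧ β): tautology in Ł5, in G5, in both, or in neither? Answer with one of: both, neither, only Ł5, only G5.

In Ł5: at β = 1/4 the value is 3/4 — not a tautology.
In G5: every assignment gives 1 — tautology.

only G5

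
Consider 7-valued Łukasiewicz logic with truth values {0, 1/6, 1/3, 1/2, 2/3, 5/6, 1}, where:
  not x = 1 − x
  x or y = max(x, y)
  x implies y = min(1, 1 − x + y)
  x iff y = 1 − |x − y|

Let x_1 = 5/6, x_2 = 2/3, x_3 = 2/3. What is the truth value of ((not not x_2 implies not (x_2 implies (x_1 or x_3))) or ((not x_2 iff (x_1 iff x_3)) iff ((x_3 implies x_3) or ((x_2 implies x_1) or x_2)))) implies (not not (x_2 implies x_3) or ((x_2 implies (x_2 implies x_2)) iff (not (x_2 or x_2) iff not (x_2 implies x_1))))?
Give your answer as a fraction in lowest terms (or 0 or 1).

1

not x_2 = not 2/3 = 1/3
not not x_2 = not 1/3 = 2/3
x_1 or x_3 = 5/6 or 2/3 = 5/6
x_2 implies (x_1 or x_3) = 2/3 implies 5/6 = 1
not (x_2 implies (x_1 or x_3)) = not 1 = 0
not not x_2 implies not (x_2 implies (x_1 or x_3)) = 2/3 implies 0 = 1/3
not x_2 = not 2/3 = 1/3
x_1 iff x_3 = 5/6 iff 2/3 = 5/6
not x_2 iff (x_1 iff x_3) = 1/3 iff 5/6 = 1/2
x_3 implies x_3 = 2/3 implies 2/3 = 1
x_2 implies x_1 = 2/3 implies 5/6 = 1
(x_2 implies x_1) or x_2 = 1 or 2/3 = 1
(x_3 implies x_3) or ((x_2 implies x_1) or x_2) = 1 or 1 = 1
(not x_2 iff (x_1 iff x_3)) iff ((x_3 implies x_3) or ((x_2 implies x_1) or x_2)) = 1/2 iff 1 = 1/2
(not not x_2 implies not (x_2 implies (x_1 or x_3))) or ((not x_2 iff (x_1 iff x_3)) iff ((x_3 implies x_3) or ((x_2 implies x_1) or x_2))) = 1/3 or 1/2 = 1/2
x_2 implies x_3 = 2/3 implies 2/3 = 1
not (x_2 implies x_3) = not 1 = 0
not not (x_2 implies x_3) = not 0 = 1
x_2 implies x_2 = 2/3 implies 2/3 = 1
x_2 implies (x_2 implies x_2) = 2/3 implies 1 = 1
x_2 or x_2 = 2/3 or 2/3 = 2/3
not (x_2 or x_2) = not 2/3 = 1/3
x_2 implies x_1 = 2/3 implies 5/6 = 1
not (x_2 implies x_1) = not 1 = 0
not (x_2 or x_2) iff not (x_2 implies x_1) = 1/3 iff 0 = 2/3
(x_2 implies (x_2 implies x_2)) iff (not (x_2 or x_2) iff not (x_2 implies x_1)) = 1 iff 2/3 = 2/3
not not (x_2 implies x_3) or ((x_2 implies (x_2 implies x_2)) iff (not (x_2 or x_2) iff not (x_2 implies x_1))) = 1 or 2/3 = 1
((not not x_2 implies not (x_2 implies (x_1 or x_3))) or ((not x_2 iff (x_1 iff x_3)) iff ((x_3 implies x_3) or ((x_2 implies x_1) or x_2)))) implies (not not (x_2 implies x_3) or ((x_2 implies (x_2 implies x_2)) iff (not (x_2 or x_2) iff not (x_2 implies x_1)))) = 1/2 implies 1 = 1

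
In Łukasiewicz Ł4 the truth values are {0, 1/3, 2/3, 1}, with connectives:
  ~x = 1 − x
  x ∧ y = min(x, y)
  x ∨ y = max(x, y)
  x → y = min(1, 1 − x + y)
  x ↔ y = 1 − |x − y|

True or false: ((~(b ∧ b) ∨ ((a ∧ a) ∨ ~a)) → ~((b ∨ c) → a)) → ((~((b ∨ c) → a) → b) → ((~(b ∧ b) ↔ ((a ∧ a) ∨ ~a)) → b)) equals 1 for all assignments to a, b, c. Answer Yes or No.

Counterexample: take a = 1/3, b = 1/3, c = 2/3.
b ∧ b = 1/3 ∧ 1/3 = 1/3
~(b ∧ b) = ~1/3 = 2/3
a ∧ a = 1/3 ∧ 1/3 = 1/3
~a = ~1/3 = 2/3
(a ∧ a) ∨ ~a = 1/3 ∨ 2/3 = 2/3
~(b ∧ b) ∨ ((a ∧ a) ∨ ~a) = 2/3 ∨ 2/3 = 2/3
b ∨ c = 1/3 ∨ 2/3 = 2/3
(b ∨ c) → a = 2/3 → 1/3 = 2/3
~((b ∨ c) → a) = ~2/3 = 1/3
(~(b ∧ b) ∨ ((a ∧ a) ∨ ~a)) → ~((b ∨ c) → a) = 2/3 → 1/3 = 2/3
b ∨ c = 1/3 ∨ 2/3 = 2/3
(b ∨ c) → a = 2/3 → 1/3 = 2/3
~((b ∨ c) → a) = ~2/3 = 1/3
~((b ∨ c) → a) → b = 1/3 → 1/3 = 1
b ∧ b = 1/3 ∧ 1/3 = 1/3
~(b ∧ b) = ~1/3 = 2/3
a ∧ a = 1/3 ∧ 1/3 = 1/3
~a = ~1/3 = 2/3
(a ∧ a) ∨ ~a = 1/3 ∨ 2/3 = 2/3
~(b ∧ b) ↔ ((a ∧ a) ∨ ~a) = 2/3 ↔ 2/3 = 1
(~(b ∧ b) ↔ ((a ∧ a) ∨ ~a)) → b = 1 → 1/3 = 1/3
(~((b ∨ c) → a) → b) → ((~(b ∧ b) ↔ ((a ∧ a) ∨ ~a)) → b) = 1 → 1/3 = 1/3
((~(b ∧ b) ∨ ((a ∧ a) ∨ ~a)) → ~((b ∨ c) → a)) → ((~((b ∨ c) → a) → b) → ((~(b ∧ b) ↔ ((a ∧ a) ∨ ~a)) → b)) = 2/3 → 1/3 = 2/3
This gives 2/3 ≠ 1.

No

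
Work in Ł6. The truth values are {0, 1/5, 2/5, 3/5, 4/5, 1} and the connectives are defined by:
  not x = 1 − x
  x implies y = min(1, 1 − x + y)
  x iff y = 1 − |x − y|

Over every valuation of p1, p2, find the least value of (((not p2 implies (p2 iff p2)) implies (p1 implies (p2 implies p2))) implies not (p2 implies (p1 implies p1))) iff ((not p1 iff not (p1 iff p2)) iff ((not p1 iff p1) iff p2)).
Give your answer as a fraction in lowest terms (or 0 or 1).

Take p1 = 0, p2 = 2/5:
not p2 = not 2/5 = 3/5
p2 iff p2 = 2/5 iff 2/5 = 1
not p2 implies (p2 iff p2) = 3/5 implies 1 = 1
p2 implies p2 = 2/5 implies 2/5 = 1
p1 implies (p2 implies p2) = 0 implies 1 = 1
(not p2 implies (p2 iff p2)) implies (p1 implies (p2 implies p2)) = 1 implies 1 = 1
p1 implies p1 = 0 implies 0 = 1
p2 implies (p1 implies p1) = 2/5 implies 1 = 1
not (p2 implies (p1 implies p1)) = not 1 = 0
((not p2 implies (p2 iff p2)) implies (p1 implies (p2 implies p2))) implies not (p2 implies (p1 implies p1)) = 1 implies 0 = 0
not p1 = not 0 = 1
p1 iff p2 = 0 iff 2/5 = 3/5
not (p1 iff p2) = not 3/5 = 2/5
not p1 iff not (p1 iff p2) = 1 iff 2/5 = 2/5
not p1 = not 0 = 1
not p1 iff p1 = 1 iff 0 = 0
(not p1 iff p1) iff p2 = 0 iff 2/5 = 3/5
(not p1 iff not (p1 iff p2)) iff ((not p1 iff p1) iff p2) = 2/5 iff 3/5 = 4/5
(((not p2 implies (p2 iff p2)) implies (p1 implies (p2 implies p2))) implies not (p2 implies (p1 implies p1))) iff ((not p1 iff not (p1 iff p2)) iff ((not p1 iff p1) iff p2)) = 0 iff 4/5 = 1/5
No assignment yields a value below 1/5, so this is the minimum.

1/5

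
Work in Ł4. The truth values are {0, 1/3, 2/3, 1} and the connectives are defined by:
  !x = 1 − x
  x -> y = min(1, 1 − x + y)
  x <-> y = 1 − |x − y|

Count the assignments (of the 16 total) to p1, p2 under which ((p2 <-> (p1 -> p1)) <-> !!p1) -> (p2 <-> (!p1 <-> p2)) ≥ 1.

p1 = 0, p2 = 0 ↦ 1  ≥
p1 = 0, p2 = 1/3 ↦ 1  ≥
p1 = 0, p2 = 2/3 ↦ 1  ≥
p1 = 0, p2 = 1 ↦ 1  ≥
p1 = 1/3, p2 = 0 ↦ 1  ≥
p1 = 1/3, p2 = 1/3 ↦ 2/3  <
p1 = 1/3, p2 = 2/3 ↦ 1  ≥
p1 = 1/3, p2 = 1 ↦ 1  ≥
p1 = 2/3, p2 = 0 ↦ 1  ≥
p1 = 2/3, p2 = 1/3 ↦ 2/3  <
p1 = 2/3, p2 = 2/3 ↦ 1  ≥
p1 = 2/3, p2 = 1 ↦ 2/3  <
p1 = 1, p2 = 0 ↦ 1  ≥
p1 = 1, p2 = 1/3 ↦ 1  ≥
p1 = 1, p2 = 2/3 ↦ 1  ≥
p1 = 1, p2 = 1 ↦ 0  <
So 12 of the 16 assignments meet the threshold.

12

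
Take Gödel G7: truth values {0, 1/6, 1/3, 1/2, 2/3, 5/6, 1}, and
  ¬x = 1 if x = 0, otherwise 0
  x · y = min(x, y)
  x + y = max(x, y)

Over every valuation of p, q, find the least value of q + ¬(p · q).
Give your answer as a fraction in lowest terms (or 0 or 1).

Take p = 1/6, q = 1/6:
p · q = 1/6 · 1/6 = 1/6
¬(p · q) = ¬1/6 = 0
q + ¬(p · q) = 1/6 + 0 = 1/6
No assignment yields a value below 1/6, so this is the minimum.

1/6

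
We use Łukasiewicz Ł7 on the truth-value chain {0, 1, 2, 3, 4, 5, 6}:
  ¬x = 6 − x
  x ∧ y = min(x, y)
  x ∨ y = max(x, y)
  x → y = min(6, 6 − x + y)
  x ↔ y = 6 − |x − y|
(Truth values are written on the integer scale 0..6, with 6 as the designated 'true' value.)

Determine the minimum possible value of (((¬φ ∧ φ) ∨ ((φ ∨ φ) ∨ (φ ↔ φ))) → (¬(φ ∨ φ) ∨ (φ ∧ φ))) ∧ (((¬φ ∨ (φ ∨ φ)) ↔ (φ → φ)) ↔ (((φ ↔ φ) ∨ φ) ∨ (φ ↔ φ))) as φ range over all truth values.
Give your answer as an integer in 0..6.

3

Take φ = 3:
¬φ = ¬3 = 3
¬φ ∧ φ = 3 ∧ 3 = 3
φ ∨ φ = 3 ∨ 3 = 3
φ ↔ φ = 3 ↔ 3 = 6
(φ ∨ φ) ∨ (φ ↔ φ) = 3 ∨ 6 = 6
(¬φ ∧ φ) ∨ ((φ ∨ φ) ∨ (φ ↔ φ)) = 3 ∨ 6 = 6
φ ∨ φ = 3 ∨ 3 = 3
¬(φ ∨ φ) = ¬3 = 3
φ ∧ φ = 3 ∧ 3 = 3
¬(φ ∨ φ) ∨ (φ ∧ φ) = 3 ∨ 3 = 3
((¬φ ∧ φ) ∨ ((φ ∨ φ) ∨ (φ ↔ φ))) → (¬(φ ∨ φ) ∨ (φ ∧ φ)) = 6 → 3 = 3
¬φ = ¬3 = 3
φ ∨ φ = 3 ∨ 3 = 3
¬φ ∨ (φ ∨ φ) = 3 ∨ 3 = 3
φ → φ = 3 → 3 = 6
(¬φ ∨ (φ ∨ φ)) ↔ (φ → φ) = 3 ↔ 6 = 3
φ ↔ φ = 3 ↔ 3 = 6
(φ ↔ φ) ∨ φ = 6 ∨ 3 = 6
φ ↔ φ = 3 ↔ 3 = 6
((φ ↔ φ) ∨ φ) ∨ (φ ↔ φ) = 6 ∨ 6 = 6
((¬φ ∨ (φ ∨ φ)) ↔ (φ → φ)) ↔ (((φ ↔ φ) ∨ φ) ∨ (φ ↔ φ)) = 3 ↔ 6 = 3
(((¬φ ∧ φ) ∨ ((φ ∨ φ) ∨ (φ ↔ φ))) → (¬(φ ∨ φ) ∨ (φ ∧ φ))) ∧ (((¬φ ∨ (φ ∨ φ)) ↔ (φ → φ)) ↔ (((φ ↔ φ) ∨ φ) ∨ (φ ↔ φ))) = 3 ∧ 3 = 3
No assignment yields a value below 3, so this is the minimum.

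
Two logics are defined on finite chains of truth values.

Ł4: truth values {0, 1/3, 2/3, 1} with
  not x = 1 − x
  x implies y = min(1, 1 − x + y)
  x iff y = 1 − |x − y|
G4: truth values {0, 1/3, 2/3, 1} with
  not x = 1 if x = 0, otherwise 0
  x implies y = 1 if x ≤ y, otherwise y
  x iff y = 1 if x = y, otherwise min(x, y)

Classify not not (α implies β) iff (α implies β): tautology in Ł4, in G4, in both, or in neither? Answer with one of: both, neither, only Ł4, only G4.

only Ł4

In Ł4: every assignment gives 1 — tautology.
In G4: at α = 2/3, β = 1/3 the value is 1/3 — not a tautology.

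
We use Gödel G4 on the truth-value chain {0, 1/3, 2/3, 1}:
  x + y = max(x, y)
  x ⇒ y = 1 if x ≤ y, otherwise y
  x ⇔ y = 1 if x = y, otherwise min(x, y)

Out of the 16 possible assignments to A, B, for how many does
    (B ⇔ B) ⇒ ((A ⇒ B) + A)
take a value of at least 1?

A = 0, B = 0 ↦ 1  ≥
A = 0, B = 1/3 ↦ 1  ≥
A = 0, B = 2/3 ↦ 1  ≥
A = 0, B = 1 ↦ 1  ≥
A = 1/3, B = 0 ↦ 1/3  <
A = 1/3, B = 1/3 ↦ 1  ≥
A = 1/3, B = 2/3 ↦ 1  ≥
A = 1/3, B = 1 ↦ 1  ≥
A = 2/3, B = 0 ↦ 2/3  <
A = 2/3, B = 1/3 ↦ 2/3  <
A = 2/3, B = 2/3 ↦ 1  ≥
A = 2/3, B = 1 ↦ 1  ≥
A = 1, B = 0 ↦ 1  ≥
A = 1, B = 1/3 ↦ 1  ≥
A = 1, B = 2/3 ↦ 1  ≥
A = 1, B = 1 ↦ 1  ≥
So 13 of the 16 assignments meet the threshold.

13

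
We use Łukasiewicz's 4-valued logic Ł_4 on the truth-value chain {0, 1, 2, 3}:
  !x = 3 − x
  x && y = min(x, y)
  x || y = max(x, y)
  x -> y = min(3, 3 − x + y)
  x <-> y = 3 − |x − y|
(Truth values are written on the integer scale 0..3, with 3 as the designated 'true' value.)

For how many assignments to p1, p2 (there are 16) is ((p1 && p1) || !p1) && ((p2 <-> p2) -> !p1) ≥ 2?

p1 = 0, p2 = 0 ↦ 3  ≥
p1 = 0, p2 = 1 ↦ 3  ≥
p1 = 0, p2 = 2 ↦ 3  ≥
p1 = 0, p2 = 3 ↦ 3  ≥
p1 = 1, p2 = 0 ↦ 2  ≥
p1 = 1, p2 = 1 ↦ 2  ≥
p1 = 1, p2 = 2 ↦ 2  ≥
p1 = 1, p2 = 3 ↦ 2  ≥
p1 = 2, p2 = 0 ↦ 1  <
p1 = 2, p2 = 1 ↦ 1  <
p1 = 2, p2 = 2 ↦ 1  <
p1 = 2, p2 = 3 ↦ 1  <
p1 = 3, p2 = 0 ↦ 0  <
p1 = 3, p2 = 1 ↦ 0  <
p1 = 3, p2 = 2 ↦ 0  <
p1 = 3, p2 = 3 ↦ 0  <
So 8 of the 16 assignments meet the threshold.

8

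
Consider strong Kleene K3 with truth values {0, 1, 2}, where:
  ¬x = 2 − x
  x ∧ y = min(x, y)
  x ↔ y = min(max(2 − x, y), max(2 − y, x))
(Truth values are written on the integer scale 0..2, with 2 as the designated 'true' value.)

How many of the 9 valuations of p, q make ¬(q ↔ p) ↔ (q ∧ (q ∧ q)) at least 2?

p = 0, q = 0 ↦ 2  ≥
p = 0, q = 1 ↦ 1  <
p = 0, q = 2 ↦ 2  ≥
p = 1, q = 0 ↦ 1  <
p = 1, q = 1 ↦ 1  <
p = 1, q = 2 ↦ 1  <
p = 2, q = 0 ↦ 0  <
p = 2, q = 1 ↦ 1  <
p = 2, q = 2 ↦ 0  <
So 2 of the 9 assignments meet the threshold.

2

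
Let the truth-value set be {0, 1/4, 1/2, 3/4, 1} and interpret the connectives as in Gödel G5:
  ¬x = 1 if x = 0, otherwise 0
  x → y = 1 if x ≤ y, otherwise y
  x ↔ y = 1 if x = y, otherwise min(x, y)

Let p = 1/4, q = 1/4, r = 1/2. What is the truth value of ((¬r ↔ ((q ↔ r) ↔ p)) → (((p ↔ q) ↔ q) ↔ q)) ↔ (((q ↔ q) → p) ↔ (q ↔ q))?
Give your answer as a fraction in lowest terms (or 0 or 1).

¬r = ¬1/2 = 0
q ↔ r = 1/4 ↔ 1/2 = 1/4
(q ↔ r) ↔ p = 1/4 ↔ 1/4 = 1
¬r ↔ ((q ↔ r) ↔ p) = 0 ↔ 1 = 0
p ↔ q = 1/4 ↔ 1/4 = 1
(p ↔ q) ↔ q = 1 ↔ 1/4 = 1/4
((p ↔ q) ↔ q) ↔ q = 1/4 ↔ 1/4 = 1
(¬r ↔ ((q ↔ r) ↔ p)) → (((p ↔ q) ↔ q) ↔ q) = 0 → 1 = 1
q ↔ q = 1/4 ↔ 1/4 = 1
(q ↔ q) → p = 1 → 1/4 = 1/4
q ↔ q = 1/4 ↔ 1/4 = 1
((q ↔ q) → p) ↔ (q ↔ q) = 1/4 ↔ 1 = 1/4
((¬r ↔ ((q ↔ r) ↔ p)) → (((p ↔ q) ↔ q) ↔ q)) ↔ (((q ↔ q) → p) ↔ (q ↔ q)) = 1 ↔ 1/4 = 1/4

1/4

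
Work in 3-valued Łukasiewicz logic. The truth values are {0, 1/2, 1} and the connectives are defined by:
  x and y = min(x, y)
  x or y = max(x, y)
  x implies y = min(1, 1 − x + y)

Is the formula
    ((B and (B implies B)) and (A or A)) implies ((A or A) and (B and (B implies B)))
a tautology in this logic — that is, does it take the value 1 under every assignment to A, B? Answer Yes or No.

A = 0, B = 0 ↦ 1
A = 0, B = 1/2 ↦ 1
A = 0, B = 1 ↦ 1
A = 1/2, B = 0 ↦ 1
A = 1/2, B = 1/2 ↦ 1
A = 1/2, B = 1 ↦ 1
A = 1, B = 0 ↦ 1
A = 1, B = 1/2 ↦ 1
A = 1, B = 1 ↦ 1
Every assignment gives a value ≥ 1.

Yes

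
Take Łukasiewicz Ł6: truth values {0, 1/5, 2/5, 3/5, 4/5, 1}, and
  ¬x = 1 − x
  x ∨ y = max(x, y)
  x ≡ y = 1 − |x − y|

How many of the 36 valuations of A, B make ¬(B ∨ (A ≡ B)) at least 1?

value 1: 1 assignment (counts)
value 4/5: 2 assignments
value 3/5: 3 assignments
value 2/5: 7 assignments
value 1/5: 12 assignments
value 0: 11 assignments
So 1 of the 36 assignments meets the threshold.

1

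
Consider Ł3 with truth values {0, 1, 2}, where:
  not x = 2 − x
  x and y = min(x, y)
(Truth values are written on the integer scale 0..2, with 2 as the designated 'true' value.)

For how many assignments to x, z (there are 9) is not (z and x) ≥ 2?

x = 0, z = 0 ↦ 2  ≥
x = 0, z = 1 ↦ 2  ≥
x = 0, z = 2 ↦ 2  ≥
x = 1, z = 0 ↦ 2  ≥
x = 1, z = 1 ↦ 1  <
x = 1, z = 2 ↦ 1  <
x = 2, z = 0 ↦ 2  ≥
x = 2, z = 1 ↦ 1  <
x = 2, z = 2 ↦ 0  <
So 5 of the 9 assignments meet the threshold.

5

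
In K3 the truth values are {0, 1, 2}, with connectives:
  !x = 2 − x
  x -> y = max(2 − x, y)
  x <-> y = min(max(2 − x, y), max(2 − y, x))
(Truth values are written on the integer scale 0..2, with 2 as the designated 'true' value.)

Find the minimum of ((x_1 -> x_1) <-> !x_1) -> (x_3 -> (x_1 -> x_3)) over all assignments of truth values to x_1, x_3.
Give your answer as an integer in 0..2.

1

Take x_1 = 1, x_3 = 1:
x_1 -> x_1 = 1 -> 1 = 1
!x_1 = !1 = 1
(x_1 -> x_1) <-> !x_1 = 1 <-> 1 = 1
x_1 -> x_3 = 1 -> 1 = 1
x_3 -> (x_1 -> x_3) = 1 -> 1 = 1
((x_1 -> x_1) <-> !x_1) -> (x_3 -> (x_1 -> x_3)) = 1 -> 1 = 1
No assignment yields a value below 1, so this is the minimum.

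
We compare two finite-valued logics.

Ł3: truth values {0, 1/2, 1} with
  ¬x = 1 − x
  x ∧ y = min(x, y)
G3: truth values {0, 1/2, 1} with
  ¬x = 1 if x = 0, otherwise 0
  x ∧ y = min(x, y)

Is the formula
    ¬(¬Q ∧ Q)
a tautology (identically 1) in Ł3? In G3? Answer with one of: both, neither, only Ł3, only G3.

In Ł3: at Q = 1/2 the value is 1/2 — not a tautology.
In G3: every assignment gives 1 — tautology.

only G3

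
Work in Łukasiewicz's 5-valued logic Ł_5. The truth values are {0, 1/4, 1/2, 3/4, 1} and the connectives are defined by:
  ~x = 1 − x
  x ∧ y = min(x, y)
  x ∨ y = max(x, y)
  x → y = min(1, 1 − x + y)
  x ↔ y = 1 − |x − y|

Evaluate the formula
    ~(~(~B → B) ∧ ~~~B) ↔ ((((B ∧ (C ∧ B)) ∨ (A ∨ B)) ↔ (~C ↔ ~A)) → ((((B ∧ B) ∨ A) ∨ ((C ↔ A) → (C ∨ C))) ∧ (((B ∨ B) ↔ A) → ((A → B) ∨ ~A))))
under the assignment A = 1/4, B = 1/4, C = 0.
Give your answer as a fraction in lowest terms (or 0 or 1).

3/4

~B = ~1/4 = 3/4
~B → B = 3/4 → 1/4 = 1/2
~(~B → B) = ~1/2 = 1/2
~B = ~1/4 = 3/4
~~B = ~3/4 = 1/4
~~~B = ~1/4 = 3/4
~(~B → B) ∧ ~~~B = 1/2 ∧ 3/4 = 1/2
~(~(~B → B) ∧ ~~~B) = ~1/2 = 1/2
C ∧ B = 0 ∧ 1/4 = 0
B ∧ (C ∧ B) = 1/4 ∧ 0 = 0
A ∨ B = 1/4 ∨ 1/4 = 1/4
(B ∧ (C ∧ B)) ∨ (A ∨ B) = 0 ∨ 1/4 = 1/4
~C = ~0 = 1
~A = ~1/4 = 3/4
~C ↔ ~A = 1 ↔ 3/4 = 3/4
((B ∧ (C ∧ B)) ∨ (A ∨ B)) ↔ (~C ↔ ~A) = 1/4 ↔ 3/4 = 1/2
B ∧ B = 1/4 ∧ 1/4 = 1/4
(B ∧ B) ∨ A = 1/4 ∨ 1/4 = 1/4
C ↔ A = 0 ↔ 1/4 = 3/4
C ∨ C = 0 ∨ 0 = 0
(C ↔ A) → (C ∨ C) = 3/4 → 0 = 1/4
((B ∧ B) ∨ A) ∨ ((C ↔ A) → (C ∨ C)) = 1/4 ∨ 1/4 = 1/4
B ∨ B = 1/4 ∨ 1/4 = 1/4
(B ∨ B) ↔ A = 1/4 ↔ 1/4 = 1
A → B = 1/4 → 1/4 = 1
~A = ~1/4 = 3/4
(A → B) ∨ ~A = 1 ∨ 3/4 = 1
((B ∨ B) ↔ A) → ((A → B) ∨ ~A) = 1 → 1 = 1
(((B ∧ B) ∨ A) ∨ ((C ↔ A) → (C ∨ C))) ∧ (((B ∨ B) ↔ A) → ((A → B) ∨ ~A)) = 1/4 ∧ 1 = 1/4
(((B ∧ (C ∧ B)) ∨ (A ∨ B)) ↔ (~C ↔ ~A)) → ((((B ∧ B) ∨ A) ∨ ((C ↔ A) → (C ∨ C))) ∧ (((B ∨ B) ↔ A) → ((A → B) ∨ ~A))) = 1/2 → 1/4 = 3/4
~(~(~B → B) ∧ ~~~B) ↔ ((((B ∧ (C ∧ B)) ∨ (A ∨ B)) ↔ (~C ↔ ~A)) → ((((B ∧ B) ∨ A) ∨ ((C ↔ A) → (C ∨ C))) ∧ (((B ∨ B) ↔ A) → ((A → B) ∨ ~A)))) = 1/2 ↔ 3/4 = 3/4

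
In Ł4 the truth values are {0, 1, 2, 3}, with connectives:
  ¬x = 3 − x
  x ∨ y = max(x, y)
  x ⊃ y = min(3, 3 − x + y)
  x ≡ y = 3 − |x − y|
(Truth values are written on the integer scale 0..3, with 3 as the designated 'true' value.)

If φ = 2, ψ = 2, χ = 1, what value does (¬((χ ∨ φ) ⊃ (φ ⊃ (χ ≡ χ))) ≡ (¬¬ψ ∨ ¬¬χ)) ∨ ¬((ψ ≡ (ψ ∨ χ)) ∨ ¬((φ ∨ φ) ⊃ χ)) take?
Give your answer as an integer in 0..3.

χ ∨ φ = 1 ∨ 2 = 2
χ ≡ χ = 1 ≡ 1 = 3
φ ⊃ (χ ≡ χ) = 2 ⊃ 3 = 3
(χ ∨ φ) ⊃ (φ ⊃ (χ ≡ χ)) = 2 ⊃ 3 = 3
¬((χ ∨ φ) ⊃ (φ ⊃ (χ ≡ χ))) = ¬3 = 0
¬ψ = ¬2 = 1
¬¬ψ = ¬1 = 2
¬χ = ¬1 = 2
¬¬χ = ¬2 = 1
¬¬ψ ∨ ¬¬χ = 2 ∨ 1 = 2
¬((χ ∨ φ) ⊃ (φ ⊃ (χ ≡ χ))) ≡ (¬¬ψ ∨ ¬¬χ) = 0 ≡ 2 = 1
ψ ∨ χ = 2 ∨ 1 = 2
ψ ≡ (ψ ∨ χ) = 2 ≡ 2 = 3
φ ∨ φ = 2 ∨ 2 = 2
(φ ∨ φ) ⊃ χ = 2 ⊃ 1 = 2
¬((φ ∨ φ) ⊃ χ) = ¬2 = 1
(ψ ≡ (ψ ∨ χ)) ∨ ¬((φ ∨ φ) ⊃ χ) = 3 ∨ 1 = 3
¬((ψ ≡ (ψ ∨ χ)) ∨ ¬((φ ∨ φ) ⊃ χ)) = ¬3 = 0
(¬((χ ∨ φ) ⊃ (φ ⊃ (χ ≡ χ))) ≡ (¬¬ψ ∨ ¬¬χ)) ∨ ¬((ψ ≡ (ψ ∨ χ)) ∨ ¬((φ ∨ φ) ⊃ χ)) = 1 ∨ 0 = 1

1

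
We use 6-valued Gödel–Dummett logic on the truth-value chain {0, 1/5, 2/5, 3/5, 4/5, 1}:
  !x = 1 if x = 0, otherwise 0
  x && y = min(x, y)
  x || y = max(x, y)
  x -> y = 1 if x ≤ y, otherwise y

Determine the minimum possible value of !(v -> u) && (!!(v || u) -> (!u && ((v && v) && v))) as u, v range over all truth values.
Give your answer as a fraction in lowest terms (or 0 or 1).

Take u = 0, v = 0:
v -> u = 0 -> 0 = 1
!(v -> u) = !1 = 0
v || u = 0 || 0 = 0
!(v || u) = !0 = 1
!!(v || u) = !1 = 0
!u = !0 = 1
v && v = 0 && 0 = 0
(v && v) && v = 0 && 0 = 0
!u && ((v && v) && v) = 1 && 0 = 0
!!(v || u) -> (!u && ((v && v) && v)) = 0 -> 0 = 1
!(v -> u) && (!!(v || u) -> (!u && ((v && v) && v))) = 0 && 1 = 0
No assignment yields a value below 0, so this is the minimum.

0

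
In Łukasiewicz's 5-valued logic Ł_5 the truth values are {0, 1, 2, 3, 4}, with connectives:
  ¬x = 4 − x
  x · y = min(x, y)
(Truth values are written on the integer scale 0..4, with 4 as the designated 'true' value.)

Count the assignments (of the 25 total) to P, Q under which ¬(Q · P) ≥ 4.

value 4: 9 assignments (counts)
value 3: 7 assignments
value 2: 5 assignments
value 1: 3 assignments
value 0: 1 assignment
So 9 of the 25 assignments meet the threshold.

9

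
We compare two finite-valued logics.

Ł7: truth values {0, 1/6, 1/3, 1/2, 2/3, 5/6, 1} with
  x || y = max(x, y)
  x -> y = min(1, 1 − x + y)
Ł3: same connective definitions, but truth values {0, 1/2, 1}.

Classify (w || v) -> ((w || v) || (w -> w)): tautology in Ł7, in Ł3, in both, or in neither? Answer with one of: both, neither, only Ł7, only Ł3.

both

In Ł7: every assignment gives 1 — tautology.
In Ł3: every assignment gives 1 — tautology.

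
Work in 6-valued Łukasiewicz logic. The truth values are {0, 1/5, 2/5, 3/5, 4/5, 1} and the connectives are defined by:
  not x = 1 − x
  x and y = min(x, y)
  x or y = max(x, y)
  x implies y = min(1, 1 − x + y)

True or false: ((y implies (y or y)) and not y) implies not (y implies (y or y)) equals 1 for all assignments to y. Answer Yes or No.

No

Counterexample: take y = 0.
y or y = 0 or 0 = 0
y implies (y or y) = 0 implies 0 = 1
not y = not 0 = 1
(y implies (y or y)) and not y = 1 and 1 = 1
not (y implies (y or y)) = not 1 = 0
((y implies (y or y)) and not y) implies not (y implies (y or y)) = 1 implies 0 = 0
This gives 0 ≠ 1.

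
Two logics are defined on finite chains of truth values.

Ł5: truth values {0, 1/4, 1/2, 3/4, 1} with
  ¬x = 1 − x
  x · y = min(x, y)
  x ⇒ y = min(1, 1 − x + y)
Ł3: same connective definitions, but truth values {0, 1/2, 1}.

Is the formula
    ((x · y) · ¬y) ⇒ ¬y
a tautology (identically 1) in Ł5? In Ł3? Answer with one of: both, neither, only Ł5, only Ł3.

In Ł5: every assignment gives 1 — tautology.
In Ł3: every assignment gives 1 — tautology.

both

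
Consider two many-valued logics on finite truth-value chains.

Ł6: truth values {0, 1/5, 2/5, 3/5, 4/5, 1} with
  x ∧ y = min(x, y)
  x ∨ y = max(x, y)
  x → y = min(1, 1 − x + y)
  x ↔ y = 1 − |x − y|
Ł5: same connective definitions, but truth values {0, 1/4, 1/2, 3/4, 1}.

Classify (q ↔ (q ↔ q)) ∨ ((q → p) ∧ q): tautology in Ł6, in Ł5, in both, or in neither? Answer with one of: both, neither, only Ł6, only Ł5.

In Ł6: at p = 0, q = 0 the value is 0 — not a tautology.
In Ł5: at p = 0, q = 0 the value is 0 — not a tautology.

neither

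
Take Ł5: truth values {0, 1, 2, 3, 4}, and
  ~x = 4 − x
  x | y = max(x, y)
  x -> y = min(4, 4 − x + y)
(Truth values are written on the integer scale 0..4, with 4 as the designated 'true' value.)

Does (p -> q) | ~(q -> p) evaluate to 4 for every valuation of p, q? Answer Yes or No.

Counterexample: take p = 1, q = 0.
p -> q = 1 -> 0 = 3
q -> p = 0 -> 1 = 4
~(q -> p) = ~4 = 0
(p -> q) | ~(q -> p) = 3 | 0 = 3
This gives 3 ≠ 4.

No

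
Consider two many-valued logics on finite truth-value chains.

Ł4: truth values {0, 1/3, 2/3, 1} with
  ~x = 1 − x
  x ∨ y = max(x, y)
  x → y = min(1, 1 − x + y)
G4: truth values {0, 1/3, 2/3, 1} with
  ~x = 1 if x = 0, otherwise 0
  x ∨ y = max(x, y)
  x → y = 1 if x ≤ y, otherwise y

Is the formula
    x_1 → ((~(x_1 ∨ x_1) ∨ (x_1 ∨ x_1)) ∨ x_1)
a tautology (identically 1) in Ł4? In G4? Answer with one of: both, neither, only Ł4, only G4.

In Ł4: every assignment gives 1 — tautology.
In G4: every assignment gives 1 — tautology.

both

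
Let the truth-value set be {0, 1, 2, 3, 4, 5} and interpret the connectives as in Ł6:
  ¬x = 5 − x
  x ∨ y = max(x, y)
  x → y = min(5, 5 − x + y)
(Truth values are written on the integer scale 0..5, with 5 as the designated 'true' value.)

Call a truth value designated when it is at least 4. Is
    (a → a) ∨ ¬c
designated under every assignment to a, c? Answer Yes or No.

At a = 1, c = 1, for instance:
a → a = 1 → 1 = 5
¬c = ¬1 = 4
(a → a) ∨ ¬c = 5 ∨ 4 = 5
and checking the remaining 35 assignments likewise gives ≥ 4 in every case.

Yes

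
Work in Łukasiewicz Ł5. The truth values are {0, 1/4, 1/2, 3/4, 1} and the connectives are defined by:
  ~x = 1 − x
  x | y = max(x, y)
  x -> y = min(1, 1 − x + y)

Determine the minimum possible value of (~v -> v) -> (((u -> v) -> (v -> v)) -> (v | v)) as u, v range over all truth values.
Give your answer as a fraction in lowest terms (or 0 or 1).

Take u = 0, v = 1/2:
~v = ~1/2 = 1/2
~v -> v = 1/2 -> 1/2 = 1
u -> v = 0 -> 1/2 = 1
v -> v = 1/2 -> 1/2 = 1
(u -> v) -> (v -> v) = 1 -> 1 = 1
v | v = 1/2 | 1/2 = 1/2
((u -> v) -> (v -> v)) -> (v | v) = 1 -> 1/2 = 1/2
(~v -> v) -> (((u -> v) -> (v -> v)) -> (v | v)) = 1 -> 1/2 = 1/2
No assignment yields a value below 1/2, so this is the minimum.

1/2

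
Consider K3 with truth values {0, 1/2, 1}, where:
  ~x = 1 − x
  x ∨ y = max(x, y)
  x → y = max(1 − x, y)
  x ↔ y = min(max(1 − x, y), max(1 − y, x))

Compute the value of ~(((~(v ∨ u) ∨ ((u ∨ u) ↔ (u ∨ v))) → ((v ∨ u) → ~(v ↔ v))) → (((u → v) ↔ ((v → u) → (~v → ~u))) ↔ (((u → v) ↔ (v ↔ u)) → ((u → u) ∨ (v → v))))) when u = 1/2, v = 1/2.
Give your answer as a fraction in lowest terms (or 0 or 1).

1/2

v ∨ u = 1/2 ∨ 1/2 = 1/2
~(v ∨ u) = ~1/2 = 1/2
u ∨ u = 1/2 ∨ 1/2 = 1/2
u ∨ v = 1/2 ∨ 1/2 = 1/2
(u ∨ u) ↔ (u ∨ v) = 1/2 ↔ 1/2 = 1/2
~(v ∨ u) ∨ ((u ∨ u) ↔ (u ∨ v)) = 1/2 ∨ 1/2 = 1/2
v ∨ u = 1/2 ∨ 1/2 = 1/2
v ↔ v = 1/2 ↔ 1/2 = 1/2
~(v ↔ v) = ~1/2 = 1/2
(v ∨ u) → ~(v ↔ v) = 1/2 → 1/2 = 1/2
(~(v ∨ u) ∨ ((u ∨ u) ↔ (u ∨ v))) → ((v ∨ u) → ~(v ↔ v)) = 1/2 → 1/2 = 1/2
u → v = 1/2 → 1/2 = 1/2
v → u = 1/2 → 1/2 = 1/2
~v = ~1/2 = 1/2
~u = ~1/2 = 1/2
~v → ~u = 1/2 → 1/2 = 1/2
(v → u) → (~v → ~u) = 1/2 → 1/2 = 1/2
(u → v) ↔ ((v → u) → (~v → ~u)) = 1/2 ↔ 1/2 = 1/2
u → v = 1/2 → 1/2 = 1/2
v ↔ u = 1/2 ↔ 1/2 = 1/2
(u → v) ↔ (v ↔ u) = 1/2 ↔ 1/2 = 1/2
u → u = 1/2 → 1/2 = 1/2
v → v = 1/2 → 1/2 = 1/2
(u → u) ∨ (v → v) = 1/2 ∨ 1/2 = 1/2
((u → v) ↔ (v ↔ u)) → ((u → u) ∨ (v → v)) = 1/2 → 1/2 = 1/2
((u → v) ↔ ((v → u) → (~v → ~u))) ↔ (((u → v) ↔ (v ↔ u)) → ((u → u) ∨ (v → v))) = 1/2 ↔ 1/2 = 1/2
((~(v ∨ u) ∨ ((u ∨ u) ↔ (u ∨ v))) → ((v ∨ u) → ~(v ↔ v))) → (((u → v) ↔ ((v → u) → (~v → ~u))) ↔ (((u → v) ↔ (v ↔ u)) → ((u → u) ∨ (v → v)))) = 1/2 → 1/2 = 1/2
~(((~(v ∨ u) ∨ ((u ∨ u) ↔ (u ∨ v))) → ((v ∨ u) → ~(v ↔ v))) → (((u → v) ↔ ((v → u) → (~v → ~u))) ↔ (((u → v) ↔ (v ↔ u)) → ((u → u) ∨ (v → v))))) = ~1/2 = 1/2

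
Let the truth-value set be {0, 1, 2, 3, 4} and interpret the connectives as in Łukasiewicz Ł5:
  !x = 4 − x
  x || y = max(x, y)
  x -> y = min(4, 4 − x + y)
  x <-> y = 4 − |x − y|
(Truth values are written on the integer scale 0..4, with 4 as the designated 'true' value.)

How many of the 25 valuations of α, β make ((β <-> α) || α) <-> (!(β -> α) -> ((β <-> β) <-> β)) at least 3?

value 4: 9 assignments (counts)
value 3: 9 assignments (counts)
value 2: 4 assignments
value 1: 2 assignments
value 0: 1 assignment
So 18 of the 25 assignments meet the threshold.

18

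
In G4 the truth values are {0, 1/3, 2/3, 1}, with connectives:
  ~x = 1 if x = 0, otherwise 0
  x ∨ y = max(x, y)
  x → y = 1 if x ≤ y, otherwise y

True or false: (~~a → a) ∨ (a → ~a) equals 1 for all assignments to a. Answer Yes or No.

No

Counterexample: take a = 1/3.
~a = ~1/3 = 0
~~a = ~0 = 1
~~a → a = 1 → 1/3 = 1/3
~a = ~1/3 = 0
a → ~a = 1/3 → 0 = 0
(~~a → a) ∨ (a → ~a) = 1/3 ∨ 0 = 1/3
This gives 1/3 ≠ 1.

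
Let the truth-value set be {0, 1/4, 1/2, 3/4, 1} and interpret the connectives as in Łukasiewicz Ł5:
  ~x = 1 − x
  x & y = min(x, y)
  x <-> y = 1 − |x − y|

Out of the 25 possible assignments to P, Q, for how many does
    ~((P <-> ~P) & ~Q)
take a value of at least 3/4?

16

value 1: 13 assignments (counts)
value 3/4: 3 assignments (counts)
value 1/2: 7 assignments
value 1/4: 1 assignment
value 0: 1 assignment
So 16 of the 25 assignments meet the threshold.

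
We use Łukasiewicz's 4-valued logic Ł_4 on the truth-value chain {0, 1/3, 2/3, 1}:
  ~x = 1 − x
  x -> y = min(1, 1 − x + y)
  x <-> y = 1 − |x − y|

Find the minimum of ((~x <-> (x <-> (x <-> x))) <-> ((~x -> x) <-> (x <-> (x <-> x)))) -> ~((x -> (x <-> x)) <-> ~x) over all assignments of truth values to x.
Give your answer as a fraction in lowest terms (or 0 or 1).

1/3

Take x = 1/3:
~x = ~1/3 = 2/3
x <-> x = 1/3 <-> 1/3 = 1
x <-> (x <-> x) = 1/3 <-> 1 = 1/3
~x <-> (x <-> (x <-> x)) = 2/3 <-> 1/3 = 2/3
~x = ~1/3 = 2/3
~x -> x = 2/3 -> 1/3 = 2/3
x <-> x = 1/3 <-> 1/3 = 1
x <-> (x <-> x) = 1/3 <-> 1 = 1/3
(~x -> x) <-> (x <-> (x <-> x)) = 2/3 <-> 1/3 = 2/3
(~x <-> (x <-> (x <-> x))) <-> ((~x -> x) <-> (x <-> (x <-> x))) = 2/3 <-> 2/3 = 1
x <-> x = 1/3 <-> 1/3 = 1
x -> (x <-> x) = 1/3 -> 1 = 1
~x = ~1/3 = 2/3
(x -> (x <-> x)) <-> ~x = 1 <-> 2/3 = 2/3
~((x -> (x <-> x)) <-> ~x) = ~2/3 = 1/3
((~x <-> (x <-> (x <-> x))) <-> ((~x -> x) <-> (x <-> (x <-> x)))) -> ~((x -> (x <-> x)) <-> ~x) = 1 -> 1/3 = 1/3
No assignment yields a value below 1/3, so this is the minimum.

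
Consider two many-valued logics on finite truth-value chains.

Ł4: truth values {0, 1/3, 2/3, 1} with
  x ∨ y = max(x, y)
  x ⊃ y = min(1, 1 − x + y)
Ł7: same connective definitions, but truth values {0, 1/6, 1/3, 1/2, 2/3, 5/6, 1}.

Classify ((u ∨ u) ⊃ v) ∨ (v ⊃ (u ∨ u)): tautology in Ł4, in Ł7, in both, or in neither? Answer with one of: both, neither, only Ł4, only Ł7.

In Ł4: every assignment gives 1 — tautology.
In Ł7: every assignment gives 1 — tautology.

both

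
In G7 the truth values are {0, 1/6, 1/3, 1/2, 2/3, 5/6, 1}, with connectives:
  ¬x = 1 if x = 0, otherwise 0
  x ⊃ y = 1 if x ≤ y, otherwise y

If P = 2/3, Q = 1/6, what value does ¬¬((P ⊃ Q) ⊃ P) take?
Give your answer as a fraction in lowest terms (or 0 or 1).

P ⊃ Q = 2/3 ⊃ 1/6 = 1/6
(P ⊃ Q) ⊃ P = 1/6 ⊃ 2/3 = 1
¬((P ⊃ Q) ⊃ P) = ¬1 = 0
¬¬((P ⊃ Q) ⊃ P) = ¬0 = 1

1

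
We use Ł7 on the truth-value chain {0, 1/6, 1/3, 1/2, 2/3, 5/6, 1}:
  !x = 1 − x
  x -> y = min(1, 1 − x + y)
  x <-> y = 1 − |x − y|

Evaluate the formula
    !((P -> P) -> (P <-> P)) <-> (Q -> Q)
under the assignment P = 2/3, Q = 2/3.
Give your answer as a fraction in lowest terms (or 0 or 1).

0

P -> P = 2/3 -> 2/3 = 1
P <-> P = 2/3 <-> 2/3 = 1
(P -> P) -> (P <-> P) = 1 -> 1 = 1
!((P -> P) -> (P <-> P)) = !1 = 0
Q -> Q = 2/3 -> 2/3 = 1
!((P -> P) -> (P <-> P)) <-> (Q -> Q) = 0 <-> 1 = 0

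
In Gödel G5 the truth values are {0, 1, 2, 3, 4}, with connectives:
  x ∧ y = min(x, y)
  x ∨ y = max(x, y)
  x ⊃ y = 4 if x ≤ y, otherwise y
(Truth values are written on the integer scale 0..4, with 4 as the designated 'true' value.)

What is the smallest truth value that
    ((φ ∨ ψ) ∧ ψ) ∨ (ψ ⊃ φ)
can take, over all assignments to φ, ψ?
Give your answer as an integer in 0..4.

Take φ = 0, ψ = 1:
φ ∨ ψ = 0 ∨ 1 = 1
(φ ∨ ψ) ∧ ψ = 1 ∧ 1 = 1
ψ ⊃ φ = 1 ⊃ 0 = 0
((φ ∨ ψ) ∧ ψ) ∨ (ψ ⊃ φ) = 1 ∨ 0 = 1
No assignment yields a value below 1, so this is the minimum.

1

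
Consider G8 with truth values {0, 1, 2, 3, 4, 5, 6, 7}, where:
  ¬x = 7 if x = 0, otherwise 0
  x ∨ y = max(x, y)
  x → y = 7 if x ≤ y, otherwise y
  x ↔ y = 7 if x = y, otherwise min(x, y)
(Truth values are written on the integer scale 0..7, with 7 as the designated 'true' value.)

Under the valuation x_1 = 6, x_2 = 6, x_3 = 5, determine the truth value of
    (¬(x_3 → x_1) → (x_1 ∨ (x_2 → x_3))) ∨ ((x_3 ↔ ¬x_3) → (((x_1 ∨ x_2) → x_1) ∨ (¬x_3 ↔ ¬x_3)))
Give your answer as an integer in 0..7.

7

x_3 → x_1 = 5 → 6 = 7
¬(x_3 → x_1) = ¬7 = 0
x_2 → x_3 = 6 → 5 = 5
x_1 ∨ (x_2 → x_3) = 6 ∨ 5 = 6
¬(x_3 → x_1) → (x_1 ∨ (x_2 → x_3)) = 0 → 6 = 7
¬x_3 = ¬5 = 0
x_3 ↔ ¬x_3 = 5 ↔ 0 = 0
x_1 ∨ x_2 = 6 ∨ 6 = 6
(x_1 ∨ x_2) → x_1 = 6 → 6 = 7
¬x_3 = ¬5 = 0
¬x_3 = ¬5 = 0
¬x_3 ↔ ¬x_3 = 0 ↔ 0 = 7
((x_1 ∨ x_2) → x_1) ∨ (¬x_3 ↔ ¬x_3) = 7 ∨ 7 = 7
(x_3 ↔ ¬x_3) → (((x_1 ∨ x_2) → x_1) ∨ (¬x_3 ↔ ¬x_3)) = 0 → 7 = 7
(¬(x_3 → x_1) → (x_1 ∨ (x_2 → x_3))) ∨ ((x_3 ↔ ¬x_3) → (((x_1 ∨ x_2) → x_1) ∨ (¬x_3 ↔ ¬x_3))) = 7 ∨ 7 = 7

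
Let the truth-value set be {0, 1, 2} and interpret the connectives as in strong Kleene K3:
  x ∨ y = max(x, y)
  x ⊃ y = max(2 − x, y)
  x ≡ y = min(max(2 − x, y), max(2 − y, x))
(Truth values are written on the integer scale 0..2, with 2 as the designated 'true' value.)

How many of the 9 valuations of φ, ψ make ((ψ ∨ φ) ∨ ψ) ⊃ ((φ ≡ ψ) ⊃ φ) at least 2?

φ = 0, ψ = 0 ↦ 2  ≥
φ = 0, ψ = 1 ↦ 1  <
φ = 0, ψ = 2 ↦ 2  ≥
φ = 1, ψ = 0 ↦ 1  <
φ = 1, ψ = 1 ↦ 1  <
φ = 1, ψ = 2 ↦ 1  <
φ = 2, ψ = 0 ↦ 2  ≥
φ = 2, ψ = 1 ↦ 2  ≥
φ = 2, ψ = 2 ↦ 2  ≥
So 5 of the 9 assignments meet the threshold.

5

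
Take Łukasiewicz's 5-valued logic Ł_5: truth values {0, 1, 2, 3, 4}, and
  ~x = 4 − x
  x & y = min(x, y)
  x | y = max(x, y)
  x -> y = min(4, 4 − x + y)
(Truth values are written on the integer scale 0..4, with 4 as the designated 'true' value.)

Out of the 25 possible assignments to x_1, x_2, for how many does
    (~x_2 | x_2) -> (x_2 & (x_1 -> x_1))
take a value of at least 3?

15

value 4: 15 assignments (counts)
value 2: 5 assignments
value 0: 5 assignments
So 15 of the 25 assignments meet the threshold.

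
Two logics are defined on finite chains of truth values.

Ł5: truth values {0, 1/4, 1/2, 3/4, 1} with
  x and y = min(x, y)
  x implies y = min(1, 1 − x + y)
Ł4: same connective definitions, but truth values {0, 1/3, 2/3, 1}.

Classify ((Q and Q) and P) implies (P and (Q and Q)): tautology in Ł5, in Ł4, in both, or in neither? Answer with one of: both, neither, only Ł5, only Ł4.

In Ł5: every assignment gives 1 — tautology.
In Ł4: every assignment gives 1 — tautology.

both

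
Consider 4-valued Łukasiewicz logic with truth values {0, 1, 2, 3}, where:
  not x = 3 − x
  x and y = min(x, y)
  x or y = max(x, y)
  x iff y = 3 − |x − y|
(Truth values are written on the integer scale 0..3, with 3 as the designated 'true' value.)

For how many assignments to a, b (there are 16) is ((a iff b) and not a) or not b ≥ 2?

9

a = 0, b = 0 ↦ 3  ≥
a = 0, b = 1 ↦ 2  ≥
a = 0, b = 2 ↦ 1  <
a = 0, b = 3 ↦ 0  <
a = 1, b = 0 ↦ 3  ≥
a = 1, b = 1 ↦ 2  ≥
a = 1, b = 2 ↦ 2  ≥
a = 1, b = 3 ↦ 1  <
a = 2, b = 0 ↦ 3  ≥
a = 2, b = 1 ↦ 2  ≥
a = 2, b = 2 ↦ 1  <
a = 2, b = 3 ↦ 1  <
a = 3, b = 0 ↦ 3  ≥
a = 3, b = 1 ↦ 2  ≥
a = 3, b = 2 ↦ 1  <
a = 3, b = 3 ↦ 0  <
So 9 of the 16 assignments meet the threshold.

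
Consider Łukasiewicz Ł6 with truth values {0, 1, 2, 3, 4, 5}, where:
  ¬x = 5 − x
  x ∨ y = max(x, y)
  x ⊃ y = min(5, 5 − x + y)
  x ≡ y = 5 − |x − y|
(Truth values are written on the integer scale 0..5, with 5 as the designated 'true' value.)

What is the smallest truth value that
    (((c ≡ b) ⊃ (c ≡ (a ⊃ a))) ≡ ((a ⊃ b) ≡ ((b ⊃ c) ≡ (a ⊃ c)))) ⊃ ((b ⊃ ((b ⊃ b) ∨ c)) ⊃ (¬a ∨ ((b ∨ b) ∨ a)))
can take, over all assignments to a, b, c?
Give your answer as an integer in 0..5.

3

Take a = 2, b = 2, c = 4:
c ≡ b = 4 ≡ 2 = 3
a ⊃ a = 2 ⊃ 2 = 5
c ≡ (a ⊃ a) = 4 ≡ 5 = 4
(c ≡ b) ⊃ (c ≡ (a ⊃ a)) = 3 ⊃ 4 = 5
a ⊃ b = 2 ⊃ 2 = 5
b ⊃ c = 2 ⊃ 4 = 5
a ⊃ c = 2 ⊃ 4 = 5
(b ⊃ c) ≡ (a ⊃ c) = 5 ≡ 5 = 5
(a ⊃ b) ≡ ((b ⊃ c) ≡ (a ⊃ c)) = 5 ≡ 5 = 5
((c ≡ b) ⊃ (c ≡ (a ⊃ a))) ≡ ((a ⊃ b) ≡ ((b ⊃ c) ≡ (a ⊃ c))) = 5 ≡ 5 = 5
b ⊃ b = 2 ⊃ 2 = 5
(b ⊃ b) ∨ c = 5 ∨ 4 = 5
b ⊃ ((b ⊃ b) ∨ c) = 2 ⊃ 5 = 5
¬a = ¬2 = 3
b ∨ b = 2 ∨ 2 = 2
(b ∨ b) ∨ a = 2 ∨ 2 = 2
¬a ∨ ((b ∨ b) ∨ a) = 3 ∨ 2 = 3
(b ⊃ ((b ⊃ b) ∨ c)) ⊃ (¬a ∨ ((b ∨ b) ∨ a)) = 5 ⊃ 3 = 3
(((c ≡ b) ⊃ (c ≡ (a ⊃ a))) ≡ ((a ⊃ b) ≡ ((b ⊃ c) ≡ (a ⊃ c)))) ⊃ ((b ⊃ ((b ⊃ b) ∨ c)) ⊃ (¬a ∨ ((b ∨ b) ∨ a))) = 5 ⊃ 3 = 3
No assignment yields a value below 3, so this is the minimum.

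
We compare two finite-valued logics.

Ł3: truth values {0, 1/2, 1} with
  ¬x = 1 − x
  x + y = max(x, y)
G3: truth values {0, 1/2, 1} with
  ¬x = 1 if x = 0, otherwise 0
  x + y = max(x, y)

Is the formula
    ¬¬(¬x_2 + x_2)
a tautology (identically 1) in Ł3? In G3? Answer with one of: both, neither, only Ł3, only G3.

only G3

In Ł3: at x_2 = 1/2 the value is 1/2 — not a tautology.
In G3: every assignment gives 1 — tautology.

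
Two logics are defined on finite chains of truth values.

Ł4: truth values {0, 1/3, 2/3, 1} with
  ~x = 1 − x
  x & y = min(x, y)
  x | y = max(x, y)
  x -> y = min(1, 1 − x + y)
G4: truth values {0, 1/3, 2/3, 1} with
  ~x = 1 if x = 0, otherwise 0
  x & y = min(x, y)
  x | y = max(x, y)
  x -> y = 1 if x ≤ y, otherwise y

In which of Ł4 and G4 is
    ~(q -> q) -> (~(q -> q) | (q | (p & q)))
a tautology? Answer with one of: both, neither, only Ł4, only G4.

In Ł4: every assignment gives 1 — tautology.
In G4: every assignment gives 1 — tautology.

both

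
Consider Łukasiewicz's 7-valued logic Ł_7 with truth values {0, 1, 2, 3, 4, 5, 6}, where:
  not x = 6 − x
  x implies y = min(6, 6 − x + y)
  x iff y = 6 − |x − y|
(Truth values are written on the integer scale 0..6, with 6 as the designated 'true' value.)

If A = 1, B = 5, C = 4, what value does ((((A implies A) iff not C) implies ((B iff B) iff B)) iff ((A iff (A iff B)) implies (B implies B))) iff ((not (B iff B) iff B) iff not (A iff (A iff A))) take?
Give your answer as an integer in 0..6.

2

A implies A = 1 implies 1 = 6
not C = not 4 = 2
(A implies A) iff not C = 6 iff 2 = 2
B iff B = 5 iff 5 = 6
(B iff B) iff B = 6 iff 5 = 5
((A implies A) iff not C) implies ((B iff B) iff B) = 2 implies 5 = 6
A iff B = 1 iff 5 = 2
A iff (A iff B) = 1 iff 2 = 5
B implies B = 5 implies 5 = 6
(A iff (A iff B)) implies (B implies B) = 5 implies 6 = 6
(((A implies A) iff not C) implies ((B iff B) iff B)) iff ((A iff (A iff B)) implies (B implies B)) = 6 iff 6 = 6
B iff B = 5 iff 5 = 6
not (B iff B) = not 6 = 0
not (B iff B) iff B = 0 iff 5 = 1
A iff A = 1 iff 1 = 6
A iff (A iff A) = 1 iff 6 = 1
not (A iff (A iff A)) = not 1 = 5
(not (B iff B) iff B) iff not (A iff (A iff A)) = 1 iff 5 = 2
((((A implies A) iff not C) implies ((B iff B) iff B)) iff ((A iff (A iff B)) implies (B implies B))) iff ((not (B iff B) iff B) iff not (A iff (A iff A))) = 6 iff 2 = 2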